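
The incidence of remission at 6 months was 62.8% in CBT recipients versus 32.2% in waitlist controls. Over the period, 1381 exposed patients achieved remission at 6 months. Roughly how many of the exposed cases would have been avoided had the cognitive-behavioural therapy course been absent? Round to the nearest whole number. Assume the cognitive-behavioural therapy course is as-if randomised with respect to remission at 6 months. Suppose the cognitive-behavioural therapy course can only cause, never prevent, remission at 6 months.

p₁ = 0.628, p₀ = 0.322.
PN = (p₁ − p₀)/p₁ = (0.628 − 0.322) / 0.628 ≈ 0.48726.
Attributable cases ≈ PN × (exposed cases) = 0.48726 × 1381 ≈ 672.91.

about 673 cases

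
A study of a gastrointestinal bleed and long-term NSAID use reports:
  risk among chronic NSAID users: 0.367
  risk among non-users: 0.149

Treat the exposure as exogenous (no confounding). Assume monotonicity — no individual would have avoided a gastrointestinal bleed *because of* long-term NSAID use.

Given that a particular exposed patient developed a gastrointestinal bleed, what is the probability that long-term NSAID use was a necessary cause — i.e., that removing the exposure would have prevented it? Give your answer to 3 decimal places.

PN ≈ 0.594

Let p₁ = 0.367, p₀ = 0.149.
Under exogeneity and monotonicity, PN = (p₁ − p₀) / p₁.
PN = (0.367 − 0.149) / 0.367 = 0.218 / 0.367 ≈ 0.5940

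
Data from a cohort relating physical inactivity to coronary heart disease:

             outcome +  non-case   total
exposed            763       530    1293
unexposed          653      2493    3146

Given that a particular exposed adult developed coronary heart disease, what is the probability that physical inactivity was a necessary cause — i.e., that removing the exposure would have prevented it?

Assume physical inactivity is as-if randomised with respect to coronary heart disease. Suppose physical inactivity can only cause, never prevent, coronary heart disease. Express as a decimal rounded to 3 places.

PN ≈ 0.648

p₁ = P(outcome | exposed) = 763/1293 = 0.5901
p₀ = P(outcome | unexposed) = 653/3146 = 0.20757
Under exogeneity and monotonicity, PN = (p₁ − p₀)/p₁.
PN = (0.5901 − 0.20757) / 0.5901 ≈ 0.6483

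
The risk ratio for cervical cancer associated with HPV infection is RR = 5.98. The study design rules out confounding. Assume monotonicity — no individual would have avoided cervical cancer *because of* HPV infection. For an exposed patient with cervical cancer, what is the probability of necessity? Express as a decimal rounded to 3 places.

Under exogeneity and monotonicity, PN = (RR − 1) / RR = 1 − 1/RR.
PN = (5.98 − 1) / 5.98 = 4.98 / 5.98 ≈ 0.8328

PN ≈ 0.833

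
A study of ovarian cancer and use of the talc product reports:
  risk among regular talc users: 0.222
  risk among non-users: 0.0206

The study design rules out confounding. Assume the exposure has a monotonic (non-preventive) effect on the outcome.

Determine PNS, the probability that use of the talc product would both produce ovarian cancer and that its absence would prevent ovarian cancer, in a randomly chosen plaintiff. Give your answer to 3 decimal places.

Let p₁ = 0.222, p₀ = 0.0206.
Under exogeneity and monotonicity, PNS = p₁ − p₀.
PNS = 0.222 − 0.0206 = 0.2014

PNS ≈ 0.201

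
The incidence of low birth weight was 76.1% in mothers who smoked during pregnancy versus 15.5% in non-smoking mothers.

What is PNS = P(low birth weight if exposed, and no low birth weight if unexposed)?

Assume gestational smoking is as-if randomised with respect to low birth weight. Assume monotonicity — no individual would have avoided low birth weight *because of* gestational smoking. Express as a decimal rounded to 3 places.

PNS ≈ 0.606

p₁ = 0.761, p₀ = 0.155.
Under exogeneity and monotonicity, PNS = p₁ − p₀.
PNS = 0.761 − 0.155 = 0.606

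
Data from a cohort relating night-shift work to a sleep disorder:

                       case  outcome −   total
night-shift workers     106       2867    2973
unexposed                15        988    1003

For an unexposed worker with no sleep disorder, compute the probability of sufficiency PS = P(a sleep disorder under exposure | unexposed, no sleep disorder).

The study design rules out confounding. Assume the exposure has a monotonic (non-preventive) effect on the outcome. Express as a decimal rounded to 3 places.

PS ≈ 0.021

p₁ = P(outcome | exposed) = 106/2973 = 0.035654
p₀ = P(outcome | unexposed) = 15/1003 = 0.014955
Under exogeneity and monotonicity, PS = (p₁ − p₀) / (1 − p₀).
PS = (0.035654 − 0.014955) / (1 − 0.014955) = 0.020699 / 0.98504 ≈ 0.0210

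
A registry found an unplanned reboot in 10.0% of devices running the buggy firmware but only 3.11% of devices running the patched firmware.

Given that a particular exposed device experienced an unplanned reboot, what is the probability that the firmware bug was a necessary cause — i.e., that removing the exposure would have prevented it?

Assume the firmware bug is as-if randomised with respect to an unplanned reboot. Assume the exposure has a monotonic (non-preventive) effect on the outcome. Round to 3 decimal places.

PN ≈ 0.689

p₁ = 0.1, p₀ = 0.0311.
Under exogeneity and monotonicity, PN = (p₁ − p₀) / p₁.
PN = (0.1 − 0.0311) / 0.1 = 0.0689 / 0.1 ≈ 0.6890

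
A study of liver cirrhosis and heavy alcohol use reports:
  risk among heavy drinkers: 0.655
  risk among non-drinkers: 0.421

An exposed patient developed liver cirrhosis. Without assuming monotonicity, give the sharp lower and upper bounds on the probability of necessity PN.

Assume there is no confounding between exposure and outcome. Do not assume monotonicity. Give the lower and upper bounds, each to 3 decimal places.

0.357 ≤ PN ≤ 0.884

Let p₁ = 0.655, p₀ = 0.421.
Under exogeneity alone the bounds on PN are max{0,(p₁−p₀)/p₁} ≤ PN ≤ min{1,(1−p₀)/p₁}.
  lower = (p₁ − p₀)/p₁ = 0.234 / 0.655 ≈ 0.3573
  upper = min{1, (1 − p₀)/p₁} = 0.579 / 0.655 ≈ 0.8840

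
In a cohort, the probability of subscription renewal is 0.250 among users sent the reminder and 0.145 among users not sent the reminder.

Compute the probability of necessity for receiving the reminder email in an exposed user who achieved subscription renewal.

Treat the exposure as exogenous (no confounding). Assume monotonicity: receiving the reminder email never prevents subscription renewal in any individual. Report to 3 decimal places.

Let p₁ = 0.25, p₀ = 0.145.
Under exogeneity and monotonicity, PN = (p₁ − p₀) / p₁.
PN = (0.25 − 0.145) / 0.25 = 0.105 / 0.25 ≈ 0.4200

PN ≈ 0.420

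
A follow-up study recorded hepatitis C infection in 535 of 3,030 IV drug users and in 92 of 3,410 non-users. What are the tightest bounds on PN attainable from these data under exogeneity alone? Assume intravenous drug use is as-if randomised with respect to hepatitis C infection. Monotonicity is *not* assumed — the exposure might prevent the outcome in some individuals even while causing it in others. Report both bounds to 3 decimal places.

p₁ = P(outcome | exposed) = 535/3030 = 0.17657
p₀ = P(outcome | unexposed) = 92/3410 = 0.026979
Under exogeneity alone the bounds on PN are max{0,(p₁−p₀)/p₁} ≤ PN ≤ min{1,(1−p₀)/p₁}.
  lower = (p₁ − p₀)/p₁ = 0.14959 / 0.17657 ≈ 0.8472
  upper = min{1, (1 − p₀)/p₁} = 0.97302 / 0.17657 ≈ 5.5108 → capped at 1

0.847 ≤ PN ≤ 1.000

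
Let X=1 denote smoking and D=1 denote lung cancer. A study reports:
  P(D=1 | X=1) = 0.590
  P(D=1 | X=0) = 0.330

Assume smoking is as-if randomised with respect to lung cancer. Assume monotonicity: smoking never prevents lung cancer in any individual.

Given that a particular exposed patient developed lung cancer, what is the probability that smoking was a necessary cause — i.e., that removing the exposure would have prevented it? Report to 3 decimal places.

PN ≈ 0.441

Let p₁ = 0.59, p₀ = 0.33.
Under exogeneity and monotonicity, PN = (p₁ − p₀) / p₁.
PN = (0.59 − 0.33) / 0.59 = 0.26 / 0.59 ≈ 0.4407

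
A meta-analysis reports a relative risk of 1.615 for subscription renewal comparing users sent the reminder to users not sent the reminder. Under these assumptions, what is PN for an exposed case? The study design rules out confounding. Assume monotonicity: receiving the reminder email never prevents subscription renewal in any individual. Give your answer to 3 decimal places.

PN ≈ 0.381

Under exogeneity and monotonicity, PN = (RR − 1) / RR = 1 − 1/RR.
PN = (1.615 − 1) / 1.615 = 0.615 / 1.615 ≈ 0.3808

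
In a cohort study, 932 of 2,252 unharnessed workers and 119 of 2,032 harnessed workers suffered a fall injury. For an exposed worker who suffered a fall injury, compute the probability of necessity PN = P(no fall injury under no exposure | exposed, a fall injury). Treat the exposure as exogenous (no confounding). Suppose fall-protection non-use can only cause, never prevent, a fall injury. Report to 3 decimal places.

p₁ = P(outcome | exposed) = 932/2252 = 0.41385
p₀ = P(outcome | unexposed) = 119/2032 = 0.058563
Under exogeneity and monotonicity, PN = (p₁ − p₀) / p₁.
PN = (0.41385 − 0.058563) / 0.41385 = 0.35529 / 0.41385 ≈ 0.8585

PN ≈ 0.858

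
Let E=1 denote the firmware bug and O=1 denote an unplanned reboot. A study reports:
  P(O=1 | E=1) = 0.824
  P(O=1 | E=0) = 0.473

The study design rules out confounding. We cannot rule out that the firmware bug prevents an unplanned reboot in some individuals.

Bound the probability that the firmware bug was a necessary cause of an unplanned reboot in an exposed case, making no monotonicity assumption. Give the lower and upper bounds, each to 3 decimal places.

0.426 ≤ PN ≤ 0.640

Let p₁ = 0.824, p₀ = 0.473.
Under exogeneity alone the bounds on PN are max{0,(p₁−p₀)/p₁} ≤ PN ≤ min{1,(1−p₀)/p₁}.
  lower = (p₁ − p₀)/p₁ = 0.351 / 0.824 ≈ 0.4260
  upper = min{1, (1 − p₀)/p₁} = 0.527 / 0.824 ≈ 0.6396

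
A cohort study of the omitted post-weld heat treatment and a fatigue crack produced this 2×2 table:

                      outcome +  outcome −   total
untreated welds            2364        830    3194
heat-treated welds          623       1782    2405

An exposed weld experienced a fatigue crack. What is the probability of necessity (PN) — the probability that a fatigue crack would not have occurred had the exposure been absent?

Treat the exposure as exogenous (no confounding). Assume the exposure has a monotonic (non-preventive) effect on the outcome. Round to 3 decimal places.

p₁ = P(outcome | exposed) = 2364/3194 = 0.74014
p₀ = P(outcome | unexposed) = 623/2405 = 0.25904
Under exogeneity and monotonicity, PN = (p₁ − p₀) / p₁.
PN = (0.74014 − 0.25904) / 0.74014 = 0.48109 / 0.74014 ≈ 0.6500

PN ≈ 0.650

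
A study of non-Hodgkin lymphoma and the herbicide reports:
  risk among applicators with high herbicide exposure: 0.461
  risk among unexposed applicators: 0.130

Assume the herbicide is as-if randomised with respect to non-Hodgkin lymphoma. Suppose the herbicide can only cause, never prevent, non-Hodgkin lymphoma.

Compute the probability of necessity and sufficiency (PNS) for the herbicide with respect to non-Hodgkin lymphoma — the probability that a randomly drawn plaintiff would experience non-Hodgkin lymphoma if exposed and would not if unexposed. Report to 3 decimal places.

Let p₁ = 0.461, p₀ = 0.13.
Under exogeneity and monotonicity, PNS = p₁ − p₀.
PNS = 0.461 − 0.13 = 0.331

PNS ≈ 0.331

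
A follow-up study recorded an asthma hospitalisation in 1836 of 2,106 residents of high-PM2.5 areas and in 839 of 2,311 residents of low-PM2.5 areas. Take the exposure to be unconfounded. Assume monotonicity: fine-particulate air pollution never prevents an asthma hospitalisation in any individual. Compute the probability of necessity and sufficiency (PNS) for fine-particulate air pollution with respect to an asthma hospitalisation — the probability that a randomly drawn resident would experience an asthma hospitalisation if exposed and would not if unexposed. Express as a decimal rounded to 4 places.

PNS ≈ 0.5087

p₁ = P(outcome | exposed) = 1836/2106 = 0.87179
p₀ = P(outcome | unexposed) = 839/2311 = 0.36305
Under exogeneity and monotonicity, PNS = p₁ − p₀.
PNS = 0.87179 − 0.36305 = 0.50875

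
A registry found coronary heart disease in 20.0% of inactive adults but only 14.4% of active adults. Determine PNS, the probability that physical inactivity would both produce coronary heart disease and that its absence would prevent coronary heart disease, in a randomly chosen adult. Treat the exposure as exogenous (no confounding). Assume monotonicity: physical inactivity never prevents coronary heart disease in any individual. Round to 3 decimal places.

p₁ = 0.2, p₀ = 0.144.
Under exogeneity and monotonicity, PNS = p₁ − p₀.
PNS = 0.2 − 0.144 = 0.056

PNS ≈ 0.056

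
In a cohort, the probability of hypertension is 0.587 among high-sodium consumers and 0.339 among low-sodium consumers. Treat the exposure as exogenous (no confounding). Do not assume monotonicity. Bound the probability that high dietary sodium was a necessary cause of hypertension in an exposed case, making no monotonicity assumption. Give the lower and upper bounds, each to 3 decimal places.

0.422 ≤ PN ≤ 1.000

Let p₁ = 0.587, p₀ = 0.339.
Under exogeneity alone the bounds on PN are max{0,(p₁−p₀)/p₁} ≤ PN ≤ min{1,(1−p₀)/p₁}.
  lower = (p₁ − p₀)/p₁ = 0.248 / 0.587 ≈ 0.4225
  upper = min{1, (1 − p₀)/p₁} = 0.661 / 0.587 ≈ 1.1261 → capped at 1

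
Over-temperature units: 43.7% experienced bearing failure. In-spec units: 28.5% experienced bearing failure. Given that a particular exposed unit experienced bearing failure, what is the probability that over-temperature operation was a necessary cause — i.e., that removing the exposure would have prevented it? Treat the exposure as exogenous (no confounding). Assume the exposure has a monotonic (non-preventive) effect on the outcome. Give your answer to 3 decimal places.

PN ≈ 0.348

p₁ = 0.437, p₀ = 0.285.
Under exogeneity and monotonicity, PN = (p₁ − p₀) / p₁.
PN = (0.437 − 0.285) / 0.437 = 0.152 / 0.437 ≈ 0.3478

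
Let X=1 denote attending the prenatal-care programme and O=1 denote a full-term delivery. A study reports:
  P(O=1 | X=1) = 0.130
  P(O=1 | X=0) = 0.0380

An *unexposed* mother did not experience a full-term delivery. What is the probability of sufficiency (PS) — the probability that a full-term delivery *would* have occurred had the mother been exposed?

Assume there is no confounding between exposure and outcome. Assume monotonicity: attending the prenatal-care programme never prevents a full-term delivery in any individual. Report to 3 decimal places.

Let p₁ = 0.13, p₀ = 0.038.
Under exogeneity and monotonicity, PS = (p₁ − p₀) / (1 − p₀).
PS = (0.13 − 0.038) / (1 − 0.038) = 0.092 / 0.962 ≈ 0.0956

PS ≈ 0.096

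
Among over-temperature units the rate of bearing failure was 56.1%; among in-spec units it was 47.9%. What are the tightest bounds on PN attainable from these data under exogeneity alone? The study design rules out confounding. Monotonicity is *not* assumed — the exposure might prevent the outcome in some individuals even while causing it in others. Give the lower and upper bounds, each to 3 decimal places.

0.146 ≤ PN ≤ 0.929

p₁ = 0.561, p₀ = 0.479.
Under exogeneity alone the bounds on PN are max{0,(p₁−p₀)/p₁} ≤ PN ≤ min{1,(1−p₀)/p₁}.
  lower = (p₁ − p₀)/p₁ = 0.082 / 0.561 ≈ 0.1462
  upper = min{1, (1 − p₀)/p₁} = 0.521 / 0.561 ≈ 0.9287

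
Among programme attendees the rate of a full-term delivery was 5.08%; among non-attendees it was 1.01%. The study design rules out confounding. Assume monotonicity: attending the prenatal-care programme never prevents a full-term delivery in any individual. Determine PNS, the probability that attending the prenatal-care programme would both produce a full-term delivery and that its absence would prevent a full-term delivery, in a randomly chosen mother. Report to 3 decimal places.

p₁ = 0.0508, p₀ = 0.0101.
Under exogeneity and monotonicity, PNS = p₁ − p₀.
PNS = 0.0508 − 0.0101 = 0.0407

PNS ≈ 0.041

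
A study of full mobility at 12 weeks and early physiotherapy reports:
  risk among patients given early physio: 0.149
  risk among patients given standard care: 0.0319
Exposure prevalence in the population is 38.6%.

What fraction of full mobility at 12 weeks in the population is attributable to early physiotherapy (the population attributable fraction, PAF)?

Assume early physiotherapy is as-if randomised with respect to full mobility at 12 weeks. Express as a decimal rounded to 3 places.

PAF ≈ 0.586

Let p₁ = 0.149, p₀ = 0.0319.
Overall risk P(Y=1) = π·p₁ + (1−π)·p₀ = 0.386×0.149 + 0.614×0.0319 = 0.077101.
Under exogeneity, PAF = [P(Y=1) − p₀] / P(Y=1).
PAF = (0.077101 − 0.0319) / 0.077101 ≈ 0.5863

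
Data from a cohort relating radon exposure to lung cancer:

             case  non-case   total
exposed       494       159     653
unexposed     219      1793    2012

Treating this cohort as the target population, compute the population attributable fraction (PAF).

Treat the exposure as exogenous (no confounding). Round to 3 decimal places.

PAF ≈ 0.593

p₁ = P(outcome | exposed) = 494/653 = 0.75651
p₀ = P(outcome | unexposed) = 219/2012 = 0.10885
Exposure prevalence π = 653/2665 = 0.24503; overall risk P(Y=1) = 0.26754.
Under exogeneity, PAF = [P(Y=1) − p₀]/P(Y=1).
PAF = (0.26754 − 0.10885) / 0.26754 ≈ 0.5932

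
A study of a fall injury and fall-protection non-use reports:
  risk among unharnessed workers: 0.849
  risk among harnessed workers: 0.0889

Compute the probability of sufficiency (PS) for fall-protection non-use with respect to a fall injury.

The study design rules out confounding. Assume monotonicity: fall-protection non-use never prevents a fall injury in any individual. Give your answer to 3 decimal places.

PS ≈ 0.834

Let p₁ = 0.849, p₀ = 0.0889.
Under exogeneity and monotonicity, PS = (p₁ − p₀) / (1 − p₀).
PS = (0.849 − 0.0889) / (1 − 0.0889) = 0.7601 / 0.9111 ≈ 0.8343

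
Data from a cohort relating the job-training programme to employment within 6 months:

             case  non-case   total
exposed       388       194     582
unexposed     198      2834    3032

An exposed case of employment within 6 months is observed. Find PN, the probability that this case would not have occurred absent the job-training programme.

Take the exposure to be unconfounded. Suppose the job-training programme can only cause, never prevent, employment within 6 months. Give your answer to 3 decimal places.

PN ≈ 0.902

p₁ = P(outcome | exposed) = 388/582 = 0.66667
p₀ = P(outcome | unexposed) = 198/3032 = 0.065303
Under exogeneity and monotonicity, PN = (p₁ − p₀) / p₁.
PN = (0.66667 − 0.065303) / 0.66667 = 0.60136 / 0.66667 ≈ 0.9020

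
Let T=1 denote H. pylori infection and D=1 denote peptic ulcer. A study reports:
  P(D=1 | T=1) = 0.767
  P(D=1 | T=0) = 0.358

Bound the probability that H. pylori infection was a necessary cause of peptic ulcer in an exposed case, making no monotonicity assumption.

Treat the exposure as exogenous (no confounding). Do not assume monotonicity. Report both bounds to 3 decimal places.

Let p₁ = 0.767, p₀ = 0.358.
Under exogeneity alone the bounds on PN are max{0,(p₁−p₀)/p₁} ≤ PN ≤ min{1,(1−p₀)/p₁}.
  lower = (p₁ − p₀)/p₁ = 0.409 / 0.767 ≈ 0.5332
  upper = min{1, (1 − p₀)/p₁} = 0.642 / 0.767 ≈ 0.8370

0.533 ≤ PN ≤ 0.837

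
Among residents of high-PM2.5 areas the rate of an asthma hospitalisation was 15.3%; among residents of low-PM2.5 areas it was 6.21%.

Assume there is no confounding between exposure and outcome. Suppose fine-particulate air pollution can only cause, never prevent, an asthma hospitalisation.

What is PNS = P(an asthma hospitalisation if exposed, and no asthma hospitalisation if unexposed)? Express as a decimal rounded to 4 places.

PNS ≈ 0.0909

p₁ = 0.153, p₀ = 0.0621.
Under exogeneity and monotonicity, PNS = p₁ − p₀.
PNS = 0.153 − 0.0621 = 0.0909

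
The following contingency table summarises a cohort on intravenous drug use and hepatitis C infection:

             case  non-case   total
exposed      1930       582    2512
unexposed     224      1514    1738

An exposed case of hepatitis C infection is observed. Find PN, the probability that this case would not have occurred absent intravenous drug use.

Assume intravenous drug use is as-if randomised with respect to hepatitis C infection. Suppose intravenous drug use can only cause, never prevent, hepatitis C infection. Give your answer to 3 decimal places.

PN ≈ 0.832

p₁ = P(outcome | exposed) = 1930/2512 = 0.76831
p₀ = P(outcome | unexposed) = 224/1738 = 0.12888
Under exogeneity and monotonicity, PN = (p₁ − p₀)/p₁.
PN = (0.76831 − 0.12888) / 0.76831 ≈ 0.8323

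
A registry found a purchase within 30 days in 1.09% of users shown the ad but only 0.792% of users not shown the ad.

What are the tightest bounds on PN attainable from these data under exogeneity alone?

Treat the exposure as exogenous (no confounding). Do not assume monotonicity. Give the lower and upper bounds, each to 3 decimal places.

0.273 ≤ PN ≤ 1.000

p₁ = 0.0109, p₀ = 0.00792.
Under exogeneity alone the bounds on PN are max{0,(p₁−p₀)/p₁} ≤ PN ≤ min{1,(1−p₀)/p₁}.
  lower = (p₁ − p₀)/p₁ = 0.00298 / 0.0109 ≈ 0.2734
  upper = min{1, (1 − p₀)/p₁} = 0.99208 / 0.0109 ≈ 91.0165 → capped at 1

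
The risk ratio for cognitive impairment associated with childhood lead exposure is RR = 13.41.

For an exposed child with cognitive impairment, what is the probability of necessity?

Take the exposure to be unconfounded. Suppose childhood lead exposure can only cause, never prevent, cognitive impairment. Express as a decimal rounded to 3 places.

PN ≈ 0.925

Under exogeneity and monotonicity, PN = (RR − 1) / RR = 1 − 1/RR.
PN = (13.41 − 1) / 13.41 = 12.41 / 13.41 ≈ 0.9254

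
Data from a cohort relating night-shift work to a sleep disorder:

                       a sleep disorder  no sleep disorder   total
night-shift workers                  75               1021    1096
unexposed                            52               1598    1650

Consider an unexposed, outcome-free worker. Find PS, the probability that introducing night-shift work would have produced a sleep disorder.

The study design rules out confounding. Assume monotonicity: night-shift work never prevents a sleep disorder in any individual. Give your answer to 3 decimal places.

p₁ = P(outcome | exposed) = 75/1096 = 0.068431
p₀ = P(outcome | unexposed) = 52/1650 = 0.031515
Under exogeneity and monotonicity, PS = (p₁ − p₀) / (1 − p₀).
PS = (0.068431 − 0.031515) / (1 − 0.031515) = 0.036916 / 0.96848 ≈ 0.0381

PS ≈ 0.038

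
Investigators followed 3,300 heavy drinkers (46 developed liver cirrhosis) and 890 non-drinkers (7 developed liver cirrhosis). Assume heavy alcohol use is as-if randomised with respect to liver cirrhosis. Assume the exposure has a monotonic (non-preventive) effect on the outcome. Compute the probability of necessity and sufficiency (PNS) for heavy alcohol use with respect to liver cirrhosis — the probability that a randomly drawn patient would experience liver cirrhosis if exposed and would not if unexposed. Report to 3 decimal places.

p₁ = P(outcome | exposed) = 46/3300 = 0.013939
p₀ = P(outcome | unexposed) = 7/890 = 0.0078652
Under exogeneity and monotonicity, PNS = p₁ − p₀.
PNS = 0.013939 − 0.0078652 = 0.0060742

PNS ≈ 0.006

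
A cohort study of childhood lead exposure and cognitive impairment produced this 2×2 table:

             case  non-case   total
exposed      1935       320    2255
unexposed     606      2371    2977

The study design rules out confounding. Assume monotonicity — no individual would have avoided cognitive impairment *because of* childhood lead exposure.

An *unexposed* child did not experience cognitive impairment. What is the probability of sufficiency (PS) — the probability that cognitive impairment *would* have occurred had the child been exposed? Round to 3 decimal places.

p₁ = P(outcome | exposed) = 1935/2255 = 0.85809
p₀ = P(outcome | unexposed) = 606/2977 = 0.20356
Under exogeneity and monotonicity, PS = (p₁ − p₀) / (1 − p₀).
PS = (0.85809 − 0.20356) / (1 − 0.20356) = 0.65453 / 0.79644 ≈ 0.8218

PS ≈ 0.822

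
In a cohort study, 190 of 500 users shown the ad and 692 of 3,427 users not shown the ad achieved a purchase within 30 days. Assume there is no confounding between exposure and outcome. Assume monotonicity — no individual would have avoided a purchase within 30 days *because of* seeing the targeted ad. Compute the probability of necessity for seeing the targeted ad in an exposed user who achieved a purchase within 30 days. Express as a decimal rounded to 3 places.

p₁ = P(outcome | exposed) = 190/500 = 0.38
p₀ = P(outcome | unexposed) = 692/3427 = 0.20193
Under exogeneity and monotonicity, PN = (p₁ − p₀) / p₁.
PN = (0.38 − 0.20193) / 0.38 = 0.17807 / 0.38 ≈ 0.4686

PN ≈ 0.469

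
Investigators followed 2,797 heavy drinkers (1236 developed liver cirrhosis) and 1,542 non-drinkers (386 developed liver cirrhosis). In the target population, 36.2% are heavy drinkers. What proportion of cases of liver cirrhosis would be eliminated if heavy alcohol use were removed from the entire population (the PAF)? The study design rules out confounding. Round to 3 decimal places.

PAF ≈ 0.217

p₁ = P(outcome | exposed) = 1236/2797 = 0.4419
p₀ = P(outcome | unexposed) = 386/1542 = 0.25032
Overall risk P(Y=1) = π·p₁ + (1−π)·p₀ = 0.362×0.4419 + 0.638×0.25032 = 0.31968.
Under exogeneity, PAF = [P(Y=1) − p₀] / P(Y=1).
PAF = (0.31968 − 0.25032) / 0.31968 ≈ 0.2169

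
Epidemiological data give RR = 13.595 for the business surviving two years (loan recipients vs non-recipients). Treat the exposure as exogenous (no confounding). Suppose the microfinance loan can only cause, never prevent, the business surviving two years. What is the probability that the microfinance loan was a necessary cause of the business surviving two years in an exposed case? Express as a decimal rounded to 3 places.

Under exogeneity and monotonicity, PN = (RR − 1) / RR = 1 − 1/RR.
PN = (13.595 − 1) / 13.595 = 12.6 / 13.595 ≈ 0.9264

PN ≈ 0.926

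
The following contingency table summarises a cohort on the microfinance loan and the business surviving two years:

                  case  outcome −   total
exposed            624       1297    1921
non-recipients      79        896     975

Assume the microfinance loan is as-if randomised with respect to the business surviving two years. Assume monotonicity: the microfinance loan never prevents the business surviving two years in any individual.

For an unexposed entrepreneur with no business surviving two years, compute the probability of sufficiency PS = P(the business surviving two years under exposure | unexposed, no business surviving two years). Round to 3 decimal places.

PS ≈ 0.265

p₁ = P(outcome | exposed) = 624/1921 = 0.32483
p₀ = P(outcome | unexposed) = 79/975 = 0.081026
Under exogeneity and monotonicity, PS = (p₁ − p₀)/(1 − p₀).
PS = (0.32483 − 0.081026) / 0.91897 ≈ 0.2653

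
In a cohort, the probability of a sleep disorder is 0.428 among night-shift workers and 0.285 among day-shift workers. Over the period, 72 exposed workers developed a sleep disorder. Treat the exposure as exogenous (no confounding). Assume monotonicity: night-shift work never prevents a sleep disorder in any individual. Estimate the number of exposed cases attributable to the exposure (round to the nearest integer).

Let p₁ = 0.428, p₀ = 0.285.
PN = (p₁ − p₀)/p₁ = (0.428 − 0.285) / 0.428 ≈ 0.33411.
Attributable cases ≈ PN × (exposed cases) = 0.33411 × 72 ≈ 24.06.

about 24 cases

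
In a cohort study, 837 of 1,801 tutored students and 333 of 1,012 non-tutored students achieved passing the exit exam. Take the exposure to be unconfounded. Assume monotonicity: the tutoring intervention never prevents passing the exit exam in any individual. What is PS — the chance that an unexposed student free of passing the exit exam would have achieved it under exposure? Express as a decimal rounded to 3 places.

PS ≈ 0.202

p₁ = P(outcome | exposed) = 837/1801 = 0.46474
p₀ = P(outcome | unexposed) = 333/1012 = 0.32905
Under exogeneity and monotonicity, PS = (p₁ − p₀) / (1 − p₀).
PS = (0.46474 − 0.32905) / (1 − 0.32905) = 0.13569 / 0.67095 ≈ 0.2022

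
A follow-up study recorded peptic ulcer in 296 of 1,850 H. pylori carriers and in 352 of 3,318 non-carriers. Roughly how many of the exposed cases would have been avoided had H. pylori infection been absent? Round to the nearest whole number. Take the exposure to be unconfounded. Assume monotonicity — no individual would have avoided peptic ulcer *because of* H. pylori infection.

about 100 cases

p₁ = P(outcome | exposed) = 296/1850 = 0.16
p₀ = P(outcome | unexposed) = 352/3318 = 0.10609
PN = (p₁ − p₀)/p₁ = (0.16 − 0.10609) / 0.16 ≈ 0.33695.
Attributable cases ≈ PN × (exposed cases) = 0.33695 × 296 ≈ 99.74.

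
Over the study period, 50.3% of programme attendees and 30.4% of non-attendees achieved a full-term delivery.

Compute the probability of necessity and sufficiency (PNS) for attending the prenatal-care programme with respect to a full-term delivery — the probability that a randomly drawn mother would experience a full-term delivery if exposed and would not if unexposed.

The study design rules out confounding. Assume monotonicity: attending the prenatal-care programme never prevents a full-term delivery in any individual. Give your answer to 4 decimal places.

PNS ≈ 0.1990

p₁ = 0.503, p₀ = 0.304.
Under exogeneity and monotonicity, PNS = p₁ − p₀.
PNS = 0.503 − 0.304 = 0.199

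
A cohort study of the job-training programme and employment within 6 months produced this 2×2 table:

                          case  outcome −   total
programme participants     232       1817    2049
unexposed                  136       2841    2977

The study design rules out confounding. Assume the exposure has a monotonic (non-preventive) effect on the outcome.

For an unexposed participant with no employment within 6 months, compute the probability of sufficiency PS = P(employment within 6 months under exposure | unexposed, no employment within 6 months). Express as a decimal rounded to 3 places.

PS ≈ 0.071

p₁ = P(outcome | exposed) = 232/2049 = 0.11323
p₀ = P(outcome | unexposed) = 136/2977 = 0.045684
Under exogeneity and monotonicity, PS = (p₁ − p₀) / (1 − p₀).
PS = (0.11323 − 0.045684) / (1 − 0.045684) = 0.067542 / 0.95432 ≈ 0.0708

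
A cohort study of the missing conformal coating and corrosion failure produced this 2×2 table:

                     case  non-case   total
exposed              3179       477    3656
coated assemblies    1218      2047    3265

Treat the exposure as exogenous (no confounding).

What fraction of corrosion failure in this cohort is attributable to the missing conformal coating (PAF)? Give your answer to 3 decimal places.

p₁ = P(outcome | exposed) = 3179/3656 = 0.86953
p₀ = P(outcome | unexposed) = 1218/3265 = 0.37305
Exposure prevalence π = 3656/6921 = 0.52825; overall risk P(Y=1) = 0.63531.
Under exogeneity, PAF = [P(Y=1) − p₀]/P(Y=1).
PAF = (0.63531 − 0.37305) / 0.63531 ≈ 0.4128

PAF ≈ 0.413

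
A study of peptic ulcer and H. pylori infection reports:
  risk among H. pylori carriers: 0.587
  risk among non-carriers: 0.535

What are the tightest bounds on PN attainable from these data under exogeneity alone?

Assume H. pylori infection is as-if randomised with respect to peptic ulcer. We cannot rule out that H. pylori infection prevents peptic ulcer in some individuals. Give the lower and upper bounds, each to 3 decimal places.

Let p₁ = 0.587, p₀ = 0.535.
Under exogeneity alone the bounds on PN are max{0,(p₁−p₀)/p₁} ≤ PN ≤ min{1,(1−p₀)/p₁}.
  lower = (p₁ − p₀)/p₁ = 0.052 / 0.587 ≈ 0.0886
  upper = min{1, (1 − p₀)/p₁} = 0.465 / 0.587 ≈ 0.7922

0.089 ≤ PN ≤ 0.792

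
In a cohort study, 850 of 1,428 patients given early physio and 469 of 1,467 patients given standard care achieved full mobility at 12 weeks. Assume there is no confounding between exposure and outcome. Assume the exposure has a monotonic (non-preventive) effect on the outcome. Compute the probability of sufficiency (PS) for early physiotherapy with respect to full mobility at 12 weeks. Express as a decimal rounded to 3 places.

p₁ = P(outcome | exposed) = 850/1428 = 0.59524
p₀ = P(outcome | unexposed) = 469/1467 = 0.3197
Under exogeneity and monotonicity, PS = (p₁ − p₀) / (1 − p₀).
PS = (0.59524 − 0.3197) / (1 − 0.3197) = 0.27554 / 0.6803 ≈ 0.4050

PS ≈ 0.405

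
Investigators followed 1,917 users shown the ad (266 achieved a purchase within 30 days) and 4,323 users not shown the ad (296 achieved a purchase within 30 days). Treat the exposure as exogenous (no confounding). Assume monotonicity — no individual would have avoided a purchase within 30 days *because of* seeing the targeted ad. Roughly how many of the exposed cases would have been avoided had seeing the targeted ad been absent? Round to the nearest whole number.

p₁ = P(outcome | exposed) = 266/1917 = 0.13876
p₀ = P(outcome | unexposed) = 296/4323 = 0.068471
PN = (p₁ − p₀)/p₁ = (0.13876 − 0.068471) / 0.13876 ≈ 0.50655.
Attributable cases ≈ PN × (exposed cases) = 0.50655 × 266 ≈ 134.74.

about 135 cases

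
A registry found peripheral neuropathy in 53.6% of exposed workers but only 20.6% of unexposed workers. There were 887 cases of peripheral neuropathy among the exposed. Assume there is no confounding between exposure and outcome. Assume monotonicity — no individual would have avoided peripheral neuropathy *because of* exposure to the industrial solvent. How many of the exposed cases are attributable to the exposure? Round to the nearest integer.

about 546 cases

p₁ = 0.536, p₀ = 0.206.
PN = (p₁ − p₀)/p₁ = (0.536 − 0.206) / 0.536 ≈ 0.61567.
Attributable cases ≈ PN × (exposed cases) = 0.61567 × 887 ≈ 546.10.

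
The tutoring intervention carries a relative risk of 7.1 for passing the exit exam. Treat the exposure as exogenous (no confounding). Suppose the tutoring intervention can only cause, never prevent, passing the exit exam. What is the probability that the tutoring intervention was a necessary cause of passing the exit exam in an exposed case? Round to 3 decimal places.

Under exogeneity and monotonicity, PN = (RR − 1) / RR = 1 − 1/RR.
PN = (7.1 − 1) / 7.1 = 6.1 / 7.1 ≈ 0.8592

PN ≈ 0.859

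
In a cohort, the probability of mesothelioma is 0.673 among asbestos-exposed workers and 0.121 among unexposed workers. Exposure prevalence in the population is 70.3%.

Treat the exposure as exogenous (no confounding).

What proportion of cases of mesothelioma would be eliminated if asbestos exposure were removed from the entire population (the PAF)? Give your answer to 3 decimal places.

Let p₁ = 0.673, p₀ = 0.121.
Overall risk P(Y=1) = π·p₁ + (1−π)·p₀ = 0.703×0.673 + 0.297×0.121 = 0.50906.
Under exogeneity, PAF = [P(Y=1) − p₀] / P(Y=1).
PAF = (0.50906 − 0.121) / 0.50906 ≈ 0.7623

PAF ≈ 0.762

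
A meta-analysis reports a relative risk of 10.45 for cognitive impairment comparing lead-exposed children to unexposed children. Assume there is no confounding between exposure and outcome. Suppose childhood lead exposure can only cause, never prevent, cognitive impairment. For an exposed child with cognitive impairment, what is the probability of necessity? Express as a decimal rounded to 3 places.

Under exogeneity and monotonicity, PN = (RR − 1) / RR = 1 − 1/RR.
PN = (10.45 − 1) / 10.45 = 9.45 / 10.45 ≈ 0.9043

PN ≈ 0.904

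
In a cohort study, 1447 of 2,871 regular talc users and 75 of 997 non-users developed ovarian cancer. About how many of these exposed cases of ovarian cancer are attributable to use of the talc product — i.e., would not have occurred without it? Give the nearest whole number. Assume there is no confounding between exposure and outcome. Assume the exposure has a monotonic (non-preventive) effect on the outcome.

p₁ = P(outcome | exposed) = 1447/2871 = 0.50401
p₀ = P(outcome | unexposed) = 75/997 = 0.075226
PN = (p₁ − p₀)/p₁ = (0.50401 − 0.075226) / 0.50401 ≈ 0.85074.
Attributable cases ≈ PN × (exposed cases) = 0.85074 × 1447 ≈ 1231.03.

about 1231 cases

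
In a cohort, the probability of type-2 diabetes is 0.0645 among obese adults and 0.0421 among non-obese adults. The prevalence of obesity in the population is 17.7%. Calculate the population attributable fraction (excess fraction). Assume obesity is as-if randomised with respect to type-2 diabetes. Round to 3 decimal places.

PAF ≈ 0.086

Let p₁ = 0.0645, p₀ = 0.0421.
Overall risk P(Y=1) = π·p₁ + (1−π)·p₀ = 0.177×0.0645 + 0.823×0.0421 = 0.046065.
Under exogeneity, PAF = [P(Y=1) − p₀] / P(Y=1).
PAF = (0.046065 − 0.0421) / 0.046065 ≈ 0.0861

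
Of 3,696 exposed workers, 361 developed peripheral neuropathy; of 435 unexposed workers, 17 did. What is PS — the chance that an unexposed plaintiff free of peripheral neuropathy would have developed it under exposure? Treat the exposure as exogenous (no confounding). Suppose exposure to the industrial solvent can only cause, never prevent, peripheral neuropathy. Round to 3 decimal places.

PS ≈ 0.061

p₁ = P(outcome | exposed) = 361/3696 = 0.097673
p₀ = P(outcome | unexposed) = 17/435 = 0.03908
Under exogeneity and monotonicity, PS = (p₁ − p₀) / (1 − p₀).
PS = (0.097673 − 0.03908) / (1 − 0.03908) = 0.058593 / 0.96092 ≈ 0.0610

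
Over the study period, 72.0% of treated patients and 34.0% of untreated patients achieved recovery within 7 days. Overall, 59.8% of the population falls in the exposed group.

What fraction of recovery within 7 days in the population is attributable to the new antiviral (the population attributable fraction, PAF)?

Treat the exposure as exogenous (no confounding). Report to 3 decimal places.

PAF ≈ 0.401

p₁ = 0.72, p₀ = 0.34.
Overall risk P(Y=1) = π·p₁ + (1−π)·p₀ = 0.598×0.72 + 0.402×0.34 = 0.56724.
Under exogeneity, PAF = [P(Y=1) − p₀] / P(Y=1).
PAF = (0.56724 − 0.34) / 0.56724 ≈ 0.4006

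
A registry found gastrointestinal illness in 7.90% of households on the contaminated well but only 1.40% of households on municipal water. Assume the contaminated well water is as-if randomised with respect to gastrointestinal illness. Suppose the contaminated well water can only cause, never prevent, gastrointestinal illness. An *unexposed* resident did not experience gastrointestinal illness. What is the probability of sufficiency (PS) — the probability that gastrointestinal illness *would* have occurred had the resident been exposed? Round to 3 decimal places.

p₁ = 0.079, p₀ = 0.014.
Under exogeneity and monotonicity, PS = (p₁ − p₀) / (1 − p₀).
PS = (0.079 − 0.014) / (1 − 0.014) = 0.065 / 0.986 ≈ 0.0659

PS ≈ 0.066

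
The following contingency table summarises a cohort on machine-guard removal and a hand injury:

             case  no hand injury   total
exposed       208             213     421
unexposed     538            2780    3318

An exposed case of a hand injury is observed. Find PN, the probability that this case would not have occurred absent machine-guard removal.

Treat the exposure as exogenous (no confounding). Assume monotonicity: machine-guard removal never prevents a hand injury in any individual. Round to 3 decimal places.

p₁ = P(outcome | exposed) = 208/421 = 0.49406
p₀ = P(outcome | unexposed) = 538/3318 = 0.16215
Under exogeneity and monotonicity, PN = (p₁ − p₀) / p₁.
PN = (0.49406 − 0.16215) / 0.49406 = 0.33192 / 0.49406 ≈ 0.6718

PN ≈ 0.672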